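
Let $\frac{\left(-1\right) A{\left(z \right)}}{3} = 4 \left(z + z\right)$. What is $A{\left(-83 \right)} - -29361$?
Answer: $31353$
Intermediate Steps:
$A{\left(z \right)} = - 24 z$ ($A{\left(z \right)} = - 3 \cdot 4 \left(z + z\right) = - 3 \cdot 4 \cdot 2 z = - 3 \cdot 8 z = - 24 z$)
$A{\left(-83 \right)} - -29361 = \left(-24\right) \left(-83\right) - -29361 = 1992 + 29361 = 31353$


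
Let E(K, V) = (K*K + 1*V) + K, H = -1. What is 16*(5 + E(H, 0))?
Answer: 80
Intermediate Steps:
E(K, V) = K + V + K² (E(K, V) = (K² + V) + K = (V + K²) + K = K + V + K²)
16*(5 + E(H, 0)) = 16*(5 + (-1 + 0 + (-1)²)) = 16*(5 + (-1 + 0 + 1)) = 16*(5 + 0) = 16*5 = 80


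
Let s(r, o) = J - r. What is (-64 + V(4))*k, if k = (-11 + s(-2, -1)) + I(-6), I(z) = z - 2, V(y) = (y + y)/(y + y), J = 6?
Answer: 693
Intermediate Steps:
s(r, o) = 6 - r
V(y) = 1 (V(y) = (2*y)/((2*y)) = (2*y)*(1/(2*y)) = 1)
I(z) = -2 + z
k = -11 (k = (-11 + (6 - 1*(-2))) + (-2 - 6) = (-11 + (6 + 2)) - 8 = (-11 + 8) - 8 = -3 - 8 = -11)
(-64 + V(4))*k = (-64 + 1)*(-11) = -63*(-11) = 693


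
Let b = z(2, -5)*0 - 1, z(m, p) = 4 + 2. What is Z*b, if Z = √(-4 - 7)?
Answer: -I*√11 ≈ -3.3166*I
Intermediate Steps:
z(m, p) = 6
b = -1 (b = 6*0 - 1 = 0 - 1 = -1)
Z = I*√11 (Z = √(-11) = I*√11 ≈ 3.3166*I)
Z*b = (I*√11)*(-1) = -I*√11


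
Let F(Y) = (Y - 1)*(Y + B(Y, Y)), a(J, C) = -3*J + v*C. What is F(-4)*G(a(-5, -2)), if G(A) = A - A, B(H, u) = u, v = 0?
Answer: 0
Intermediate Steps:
a(J, C) = -3*J (a(J, C) = -3*J + 0*C = -3*J + 0 = -3*J)
G(A) = 0
F(Y) = 2*Y*(-1 + Y) (F(Y) = (Y - 1)*(Y + Y) = (-1 + Y)*(2*Y) = 2*Y*(-1 + Y))
F(-4)*G(a(-5, -2)) = (2*(-4)*(-1 - 4))*0 = (2*(-4)*(-5))*0 = 40*0 = 0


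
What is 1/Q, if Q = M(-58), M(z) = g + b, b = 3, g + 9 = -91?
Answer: -1/97 ≈ -0.010309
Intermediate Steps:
g = -100 (g = -9 - 91 = -100)
M(z) = -97 (M(z) = -100 + 3 = -97)
Q = -97
1/Q = 1/(-97) = -1/97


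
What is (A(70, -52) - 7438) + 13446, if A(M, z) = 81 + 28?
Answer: 6117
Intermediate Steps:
A(M, z) = 109
(A(70, -52) - 7438) + 13446 = (109 - 7438) + 13446 = -7329 + 13446 = 6117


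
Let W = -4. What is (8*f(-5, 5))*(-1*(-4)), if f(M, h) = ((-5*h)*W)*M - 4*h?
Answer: -16640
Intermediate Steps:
f(M, h) = -4*h + 20*M*h (f(M, h) = (-5*h*(-4))*M - 4*h = (20*h)*M - 4*h = 20*M*h - 4*h = -4*h + 20*M*h)
(8*f(-5, 5))*(-1*(-4)) = (8*(4*5*(-1 + 5*(-5))))*(-1*(-4)) = (8*(4*5*(-1 - 25)))*4 = (8*(4*5*(-26)))*4 = (8*(-520))*4 = -4160*4 = -16640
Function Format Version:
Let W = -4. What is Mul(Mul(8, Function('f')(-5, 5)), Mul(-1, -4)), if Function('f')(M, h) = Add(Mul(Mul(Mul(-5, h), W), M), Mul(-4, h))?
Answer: -16640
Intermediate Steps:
Function('f')(M, h) = Add(Mul(-4, h), Mul(20, M, h)) (Function('f')(M, h) = Add(Mul(Mul(Mul(-5, h), -4), M), Mul(-4, h)) = Add(Mul(Mul(20, h), M), Mul(-4, h)) = Add(Mul(20, M, h), Mul(-4, h)) = Add(Mul(-4, h), Mul(20, M, h)))
Mul(Mul(8, Function('f')(-5, 5)), Mul(-1, -4)) = Mul(Mul(8, Mul(4, 5, Add(-1, Mul(5, -5)))), Mul(-1, -4)) = Mul(Mul(8, Mul(4, 5, Add(-1, -25))), 4) = Mul(Mul(8, Mul(4, 5, -26)), 4) = Mul(Mul(8, -520), 4) = Mul(-4160, 4) = -16640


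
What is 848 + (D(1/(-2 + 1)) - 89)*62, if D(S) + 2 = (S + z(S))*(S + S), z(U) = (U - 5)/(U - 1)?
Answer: -5042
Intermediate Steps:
z(U) = (-5 + U)/(-1 + U)
D(S) = -2 + 2*S*(S + (-5 + S)/(-1 + S)) (D(S) = -2 + (S + (-5 + S)/(-1 + S))*(S + S) = -2 + (S + (-5 + S)/(-1 + S))*(2*S) = -2 + 2*S*(S + (-5 + S)/(-1 + S)))
848 + (D(1/(-2 + 1)) - 89)*62 = 848 + (2*(1 + (1/(-2 + 1))³ - 6/(-2 + 1))/(-1 + 1/(-2 + 1)) - 89)*62 = 848 + (2*(1 + (1/(-1))³ - 6/(-1))/(-1 + 1/(-1)) - 89)*62 = 848 + (2*(1 + (-1)³ - 6*(-1))/(-1 - 1) - 89)*62 = 848 + (2*(1 - 1 + 6)/(-2) - 89)*62 = 848 + (2*(-½)*6 - 89)*62 = 848 + (-6 - 89)*62 = 848 - 95*62 = 848 - 5890 = -5042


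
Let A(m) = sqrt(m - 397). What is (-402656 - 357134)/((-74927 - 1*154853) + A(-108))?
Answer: 34916909240/10559769781 + 151958*I*sqrt(505)/10559769781 ≈ 3.3066 + 0.00032338*I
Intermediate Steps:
A(m) = sqrt(-397 + m)
(-402656 - 357134)/((-74927 - 1*154853) + A(-108)) = (-402656 - 357134)/((-74927 - 1*154853) + sqrt(-397 - 108)) = -759790/((-74927 - 154853) + sqrt(-505)) = -759790/(-229780 + I*sqrt(505))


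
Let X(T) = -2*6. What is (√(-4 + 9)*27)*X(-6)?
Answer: -324*√5 ≈ -724.49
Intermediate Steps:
X(T) = -12
(√(-4 + 9)*27)*X(-6) = (√(-4 + 9)*27)*(-12) = (√5*27)*(-12) = (27*√5)*(-12) = -324*√5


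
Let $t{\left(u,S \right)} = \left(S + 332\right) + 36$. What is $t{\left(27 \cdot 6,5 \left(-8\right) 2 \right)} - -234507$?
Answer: $234795$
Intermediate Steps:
$t{\left(u,S \right)} = 368 + S$ ($t{\left(u,S \right)} = \left(332 + S\right) + 36 = 368 + S$)
$t{\left(27 \cdot 6,5 \left(-8\right) 2 \right)} - -234507 = \left(368 + 5 \left(-8\right) 2\right) - -234507 = \left(368 - 80\right) + 234507 = 288 + 234507 = 234795$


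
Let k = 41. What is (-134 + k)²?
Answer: 8649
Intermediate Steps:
(-134 + k)² = (-134 + 41)² = (-93)² = 8649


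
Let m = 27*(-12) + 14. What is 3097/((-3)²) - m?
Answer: 5887/9 ≈ 654.11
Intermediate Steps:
m = -310 (m = -324 + 14 = -310)
3097/((-3)²) - m = 3097/((-3)²) - 1*(-310) = 3097/9 + 310 = 5887/9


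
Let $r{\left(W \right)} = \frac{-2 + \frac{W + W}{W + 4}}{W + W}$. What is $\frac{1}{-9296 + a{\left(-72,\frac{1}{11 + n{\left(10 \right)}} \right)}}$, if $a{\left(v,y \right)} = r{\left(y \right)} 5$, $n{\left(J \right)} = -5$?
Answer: $- \frac{5}{46624} \approx -0.00010724$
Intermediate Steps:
$r{\left(W \right)} = \frac{-2 + \frac{2 W}{4 + W}}{2 W}$
$a{\left(v,y \right)} = - \frac{20}{y \left(4 + y\right)}$ ($a{\left(v,y \right)} = - \frac{4}{y \left(4 + y\right)} 5 = - \frac{20}{y \left(4 + y\right)}$)
$\frac{1}{-9296 + a{\left(-72,\frac{1}{11 + n{\left(10 \right)}} \right)}} = \frac{1}{-9296 - \frac{20}{\frac{1}{11 - 5} \left(4 + \frac{1}{11 - 5}\right)}} = \frac{1}{-9296 - \frac{20}{\frac{1}{6} \left(4 + \frac{1}{6}\right)}} = \frac{1}{-9296 - \frac{20 \frac{1}{\frac{1}{6}}}{4 + \frac{1}{6}}} = \frac{1}{-9296 - \frac{120}{\frac{25}{6}}} = \frac{1}{-9296 - 120 \cdot \frac{6}{25}} = \frac{1}{-9296 - \frac{144}{5}} = \frac{1}{- \frac{46624}{5}} = - \frac{5}{46624}$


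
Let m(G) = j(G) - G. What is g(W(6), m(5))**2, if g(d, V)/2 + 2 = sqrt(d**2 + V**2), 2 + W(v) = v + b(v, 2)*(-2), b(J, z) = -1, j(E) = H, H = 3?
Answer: 176 - 32*sqrt(10) ≈ 74.807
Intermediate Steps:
j(E) = 3
m(G) = 3 - G
W(v) = v (W(v) = -2 + (v - 1*(-2)) = -2 + (v + 2) = -2 + (2 + v) = v)
g(d, V) = -4 + 2*sqrt(V**2 + d**2) (g(d, V) = -4 + 2*sqrt(d**2 + V**2) = -4 + 2*sqrt(V**2 + d**2))
g(W(6), m(5))**2 = (-4 + 2*sqrt((3 - 1*5)**2 + 6**2))**2 = (-4 + 2*sqrt((3 - 5)**2 + 36))**2 = (-4 + 2*sqrt((-2)**2 + 36))**2 = (-4 + 2*sqrt(4 + 36))**2 = (-4 + 2*sqrt(40))**2 = (-4 + 2*(2*sqrt(10)))**2 = (-4 + 4*sqrt(10))**2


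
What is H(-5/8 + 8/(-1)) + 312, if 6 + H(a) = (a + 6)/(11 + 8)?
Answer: 46491/152 ≈ 305.86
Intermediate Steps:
H(a) = -108/19 + a/19 (H(a) = -6 + (a + 6)/(11 + 8) = -6 + (6 + a)/19 = -6 + (6 + a)*(1/19) = -6 + (6/19 + a/19) = -108/19 + a/19)
H(-5/8 + 8/(-1)) + 312 = (-108/19 + (-5/8 + 8/(-1))/19) + 312 = (-108/19 + (-5*⅛ + 8*(-1))/19) + 312 = (-108/19 + (-5/8 - 8)/19) + 312 = (-108/19 + (1/19)*(-69/8)) + 312 = (-108/19 - 69/152) + 312 = -933/152 + 312 = 46491/152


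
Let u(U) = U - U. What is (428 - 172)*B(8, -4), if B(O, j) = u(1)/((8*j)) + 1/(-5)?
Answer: -256/5 ≈ -51.200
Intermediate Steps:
u(U) = 0
B(O, j) = -⅕ (B(O, j) = 0/((8*j)) + 1/(-5) = 0*(1/(8*j)) + 1*(-⅕) = 0 - ⅕ = -⅕)
(428 - 172)*B(8, -4) = (428 - 172)*(-⅕) = 256*(-⅕) = -256/5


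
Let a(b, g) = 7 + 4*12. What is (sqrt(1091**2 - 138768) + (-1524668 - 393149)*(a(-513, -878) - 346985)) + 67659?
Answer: 665348319469 + sqrt(1051513) ≈ 6.6535e+11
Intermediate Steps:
a(b, g) = 55 (a(b, g) = 7 + 48 = 55)
(sqrt(1091**2 - 138768) + (-1524668 - 393149)*(a(-513, -878) - 346985)) + 67659 = (sqrt(1091**2 - 138768) + (-1524668 - 393149)*(55 - 346985)) + 67659 = (sqrt(1190281 - 138768) - 1917817*(-346930)) + 67659 = (sqrt(1051513) + 665348251810) + 67659 = (665348251810 + sqrt(1051513)) + 67659 = 665348319469 + sqrt(1051513)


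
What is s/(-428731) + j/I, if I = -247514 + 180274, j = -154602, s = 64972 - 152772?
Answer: 36093171031/14413936220 ≈ 2.5040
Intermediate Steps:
s = -87800
I = -67240
s/(-428731) + j/I = -87800/(-428731) - 154602/(-67240) = -87800*(-1/428731) - 154602*(-1/67240) = 87800/428731 + 77301/33620 = 36093171031/14413936220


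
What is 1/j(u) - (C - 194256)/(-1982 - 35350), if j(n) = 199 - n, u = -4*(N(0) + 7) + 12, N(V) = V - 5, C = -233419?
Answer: -27786431/2426580 ≈ -11.451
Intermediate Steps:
N(V) = -5 + V
u = 4 (u = -4*((-5 + 0) + 7) + 12 = -4*(-5 + 7) + 12 = -4*2 + 12 = -8 + 12 = 4)
1/j(u) - (C - 194256)/(-1982 - 35350) = 1/(199 - 1*4) - (-233419 - 194256)/(-1982 - 35350) = 1/(199 - 4) - (-427675)/(-37332) = 1/195 - (-427675)*(-1)/37332 = 1/195 - 1*427675/37332 = 1/195 - 427675/37332 = -27786431/2426580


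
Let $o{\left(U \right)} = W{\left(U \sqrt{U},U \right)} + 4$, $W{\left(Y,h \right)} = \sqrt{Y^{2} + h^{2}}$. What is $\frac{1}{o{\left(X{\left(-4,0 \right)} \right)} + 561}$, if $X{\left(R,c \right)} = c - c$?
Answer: $\frac{1}{565} \approx 0.0017699$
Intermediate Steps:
$X{\left(R,c \right)} = 0$
$o{\left(U \right)} = 4 + \sqrt{U^{2} + U^{3}}$ ($o{\left(U \right)} = \sqrt{\left(U \sqrt{U}\right)^{2} + U^{2}} + 4 = \sqrt{\left(U^{\frac{3}{2}}\right)^{2} + U^{2}} + 4 = \sqrt{U^{3} + U^{2}} + 4 = \sqrt{U^{2} + U^{3}} + 4 = 4 + \sqrt{U^{2} + U^{3}}$)
$\frac{1}{o{\left(X{\left(-4,0 \right)} \right)} + 561} = \frac{1}{\left(4 + \sqrt{0^{2} \left(1 + 0\right)}\right) + 561} = \frac{1}{\left(4 + \sqrt{0 \cdot 1}\right) + 561} = \frac{1}{\left(4 + \sqrt{0}\right) + 561} = \frac{1}{\left(4 + 0\right) + 561} = \frac{1}{4 + 561} = \frac{1}{565}$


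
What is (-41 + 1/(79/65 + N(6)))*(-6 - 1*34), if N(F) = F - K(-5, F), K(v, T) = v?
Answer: 649780/397 ≈ 1636.7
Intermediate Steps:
N(F) = 5 + F (N(F) = F - 1*(-5) = F + 5 = 5 + F)
(-41 + 1/(79/65 + N(6)))*(-6 - 1*34) = (-41 + 1/(79/65 + (5 + 6)))*(-6 - 1*34) = (-41 + 1/(79*(1/65) + 11))*(-6 - 34) = (-41 + 1/(79/65 + 11))*(-40) = (-41 + 1/(794/65))*(-40) = (-41 + 65/794)*(-40) = -32489/794*(-40) = 649780/397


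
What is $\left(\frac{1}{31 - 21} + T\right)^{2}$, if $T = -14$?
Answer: $\frac{19321}{100} \approx 193.21$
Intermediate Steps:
$\left(\frac{1}{31 - 21} + T\right)^{2} = \left(\frac{1}{31 - 21} - 14\right)^{2} = \left(\frac{1}{10} - 14\right)^{2} = \left(- \frac{139}{10}\right)^{2} = \frac{19321}{100}$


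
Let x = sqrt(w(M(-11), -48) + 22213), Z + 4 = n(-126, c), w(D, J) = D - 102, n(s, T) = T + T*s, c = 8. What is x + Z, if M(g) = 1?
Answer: -1004 + 4*sqrt(1382) ≈ -855.30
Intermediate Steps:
w(D, J) = -102 + D
Z = -1004 (Z = -4 + 8*(1 - 126) = -4 + 8*(-125) = -4 - 1000 = -1004)
x = 4*sqrt(1382) (x = sqrt((-102 + 1) + 22213) = sqrt(-101 + 22213) = sqrt(22112) = 4*sqrt(1382) ≈ 148.70)
x + Z = 4*sqrt(1382) - 1004 = -1004 + 4*sqrt(1382)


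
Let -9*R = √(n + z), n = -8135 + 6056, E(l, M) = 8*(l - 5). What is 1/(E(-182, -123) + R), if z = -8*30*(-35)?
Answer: -40392/60424325 + 21*√129/60424325 ≈ -0.00066452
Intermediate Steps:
E(l, M) = -40 + 8*l (E(l, M) = 8*(-5 + l) = -40 + 8*l)
n = -2079
z = 8400 (z = -240*(-35) = 8400)
R = -7*√129/9 (R = -√(-2079 + 8400)/9 = -7*√129/9 ≈ -8.8339)
1/(E(-182, -123) + R) = 1/((-40 + 8*(-182)) - 7*√129/9) = 1/((-40 - 1456) - 7*√129/9) = 1/(-1496 - 7*√129/9)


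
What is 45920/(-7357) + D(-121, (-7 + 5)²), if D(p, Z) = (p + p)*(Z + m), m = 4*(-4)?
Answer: 3045544/1051 ≈ 2897.8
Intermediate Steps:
m = -16
D(p, Z) = 2*p*(-16 + Z) (D(p, Z) = (p + p)*(Z - 16) = (2*p)*(-16 + Z) = 2*p*(-16 + Z))
45920/(-7357) + D(-121, (-7 + 5)²) = 45920/(-7357) + 2*(-121)*(-16 + (-7 + 5)²) = 45920*(-1/7357) + 2*(-121)*(-16 + (-2)²) = -6560/1051 + 2*(-121)*(-16 + 4) = -6560/1051 + 2*(-121)*(-12) = -6560/1051 + 2904 = 3045544/1051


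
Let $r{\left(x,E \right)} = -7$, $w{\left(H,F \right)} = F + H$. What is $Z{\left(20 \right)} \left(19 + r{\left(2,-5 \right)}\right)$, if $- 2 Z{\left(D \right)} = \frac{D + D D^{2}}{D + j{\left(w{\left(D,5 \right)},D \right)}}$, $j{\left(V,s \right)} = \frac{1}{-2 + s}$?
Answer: $- \frac{866160}{361} \approx -2399.3$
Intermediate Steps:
$Z{\left(D \right)} = - \frac{D + D^{3}}{2 \left(D + \frac{1}{-2 + D}\right)}$ ($Z{\left(D \right)} = - \frac{\left(D + D D^{2}\right) \frac{1}{D + \frac{1}{-2 + D}}}{2} = - \frac{\left(D + D^{3}\right) \frac{1}{D + \frac{1}{-2 + D}}}{2} = - \frac{\frac{1}{D + \frac{1}{-2 + D}} \left(D + D^{3}\right)}{2} = - \frac{D + D^{3}}{2 \left(D + \frac{1}{-2 + D}\right)}$)
$Z{\left(20 \right)} \left(19 + r{\left(2,-5 \right)}\right) = \left(-1\right) 20 \frac{1}{2 + 2 \cdot 20 \left(-2 + 20\right)} \left(1 + 20^{2}\right) \left(-2 + 20\right) \left(19 - 7\right) = \left(-1\right) 20 \frac{1}{2 + 2 \cdot 20 \cdot 18} \left(1 + 400\right) 18 \cdot 12 = \left(-1\right) 20 \frac{1}{2 + 720} \cdot 401 \cdot 18 \cdot 12 = \left(-1\right) 20 \cdot \frac{1}{722} \cdot 401 \cdot 18 \cdot 12 = \left(- \frac{72180}{361}\right) 12 = - \frac{866160}{361}$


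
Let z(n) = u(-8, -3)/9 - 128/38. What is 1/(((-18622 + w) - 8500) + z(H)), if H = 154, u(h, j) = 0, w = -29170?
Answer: -19/1069612 ≈ -1.7763e-5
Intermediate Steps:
z(n) = -64/19 (z(n) = 0/9 - 128/38 = 0*(1/9) - 128*1/38 = 0 - 64/19 = -64/19)
1/(((-18622 + w) - 8500) + z(H)) = 1/(((-18622 - 29170) - 8500) - 64/19) = 1/((-47792 - 8500) - 64/19) = 1/(-56292 - 64/19) = 1/(-1069612/19) = -19/1069612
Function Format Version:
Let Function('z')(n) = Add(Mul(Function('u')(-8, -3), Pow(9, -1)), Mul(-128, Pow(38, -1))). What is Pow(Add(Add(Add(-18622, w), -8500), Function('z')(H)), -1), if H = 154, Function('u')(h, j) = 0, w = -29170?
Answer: Rational(-19, 1069612) ≈ -1.7763e-5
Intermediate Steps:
Function('z')(n) = Rational(-64, 19) (Function('z')(n) = Add(Mul(0, Pow(9, -1)), Mul(-128, Pow(38, -1))) = Add(Mul(0, Rational(1, 9)), Mul(-128, Rational(1, 38))) = Add(0, Rational(-64, 19)) = Rational(-64, 19))
Pow(Add(Add(Add(-18622, w), -8500), Function('z')(H)), -1) = Pow(Add(Add(Add(-18622, -29170), -8500), Rational(-64, 19)), -1) = Pow(Add(Add(-47792, -8500), Rational(-64, 19)), -1) = Pow(Add(-56292, Rational(-64, 19)), -1) = Pow(Rational(-1069612, 19), -1) = Rational(-19, 1069612)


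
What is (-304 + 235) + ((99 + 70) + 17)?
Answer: 117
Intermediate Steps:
(-304 + 235) + ((99 + 70) + 17) = -69 + (169 + 17) = -69 + 186 = 117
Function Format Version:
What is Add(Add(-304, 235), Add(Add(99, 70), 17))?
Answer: 117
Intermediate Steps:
Add(Add(-304, 235), Add(Add(99, 70), 17)) = Add(-69, Add(169, 17)) = Add(-69, 186) = 117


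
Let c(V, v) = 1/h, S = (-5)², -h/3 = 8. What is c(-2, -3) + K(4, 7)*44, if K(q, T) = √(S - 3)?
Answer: -1/24 + 44*√22 ≈ 206.34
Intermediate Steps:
h = -24 (h = -3*8 = -24)
S = 25
c(V, v) = -1/24 (c(V, v) = 1/(-24) = -1/24)
K(q, T) = √22 (K(q, T) = √(25 - 3) = √22)
c(-2, -3) + K(4, 7)*44 = -1/24 + √22*44 = -1/24 + 44*√22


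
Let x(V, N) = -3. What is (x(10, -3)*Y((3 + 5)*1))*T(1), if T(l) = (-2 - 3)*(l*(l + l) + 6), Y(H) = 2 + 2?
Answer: 480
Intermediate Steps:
Y(H) = 4
T(l) = -30 - 10*l**2 (T(l) = -5*(l*(2*l) + 6) = -5*(2*l**2 + 6) = -5*(6 + 2*l**2) = -30 - 10*l**2)
(x(10, -3)*Y((3 + 5)*1))*T(1) = (-3*4)*(-30 - 10*1**2) = -12*(-30 - 10*1) = -12*(-30 - 10) = -12*(-40) = 480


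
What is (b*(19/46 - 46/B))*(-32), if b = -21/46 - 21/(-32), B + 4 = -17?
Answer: -17605/1058 ≈ -16.640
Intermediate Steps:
B = -21 (B = -4 - 17 = -21)
b = 147/736 (b = -21*1/46 - 21*(-1/32) = -21/46 + 21/32 = 147/736 ≈ 0.19973)
(b*(19/46 - 46/B))*(-32) = (147*(19/46 - 46/(-21))/736)*(-32) = (147*(19*(1/46) - 46*(-1/21))/736)*(-32) = (147*(19/46 + 46/21)/736)*(-32) = ((147/736)*(2515/966))*(-32) = (17605/33856)*(-32) = -17605/1058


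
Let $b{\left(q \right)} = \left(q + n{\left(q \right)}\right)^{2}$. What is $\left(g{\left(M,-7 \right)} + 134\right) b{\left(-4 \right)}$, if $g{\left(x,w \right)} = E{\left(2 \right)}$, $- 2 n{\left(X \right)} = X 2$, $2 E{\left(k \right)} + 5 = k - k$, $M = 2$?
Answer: $0$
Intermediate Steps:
$E{\left(k \right)} = - \frac{5}{2}$ ($E{\left(k \right)} = - \frac{5}{2} + \frac{k - k}{2} = - \frac{5}{2} + \frac{1}{2} \cdot 0 = - \frac{5}{2} + 0 = - \frac{5}{2}$)
$n{\left(X \right)} = - X$ ($n{\left(X \right)} = - \frac{X 2}{2} = - \frac{2 X}{2} = - X$)
$g{\left(x,w \right)} = - \frac{5}{2}$
$b{\left(q \right)} = 0$ ($b{\left(q \right)} = \left(q - q\right)^{2} = 0^{2} = 0$)
$\left(g{\left(M,-7 \right)} + 134\right) b{\left(-4 \right)} = \left(- \frac{5}{2} + 134\right) 0 = \frac{263}{2} \cdot 0 = 0$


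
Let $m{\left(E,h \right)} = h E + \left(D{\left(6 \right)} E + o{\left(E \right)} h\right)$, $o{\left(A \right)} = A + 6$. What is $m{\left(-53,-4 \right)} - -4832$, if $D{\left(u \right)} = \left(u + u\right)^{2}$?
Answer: $-2400$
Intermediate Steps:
$D{\left(u \right)} = 4 u^{2}$ ($D{\left(u \right)} = \left(2 u\right)^{2} = 4 u^{2}$)
$o{\left(A \right)} = 6 + A$
$m{\left(E,h \right)} = 144 E + E h + h \left(6 + E\right)$ ($m{\left(E,h \right)} = h E + \left(4 \cdot 6^{2} E + \left(6 + E\right) h\right) = E h + \left(4 \cdot 36 E + h \left(6 + E\right)\right) = E h + \left(144 E + h \left(6 + E\right)\right) = 144 E + E h + h \left(6 + E\right)$)
$m{\left(-53,-4 \right)} - -4832 = \left(144 \left(-53\right) - -212 - 4 \left(6 - 53\right)\right) - -4832 = \left(-7632 + 212 - -188\right) + 4832 = \left(-7632 + 212 + 188\right) + 4832 = -7232 + 4832 = -2400$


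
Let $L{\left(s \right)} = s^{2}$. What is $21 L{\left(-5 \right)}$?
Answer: $525$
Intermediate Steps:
$21 L{\left(-5 \right)} = 21 \left(-5\right)^{2} = 21 \cdot 25 = 525$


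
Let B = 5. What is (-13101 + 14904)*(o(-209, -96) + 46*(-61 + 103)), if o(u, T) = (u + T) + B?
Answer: 2942496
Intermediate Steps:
o(u, T) = 5 + T + u (o(u, T) = (u + T) + 5 = (T + u) + 5 = 5 + T + u)
(-13101 + 14904)*(o(-209, -96) + 46*(-61 + 103)) = (-13101 + 14904)*((5 - 96 - 209) + 46*(-61 + 103)) = 1803*(-300 + 46*42) = 1803*(-300 + 1932) = 1803*1632 = 2942496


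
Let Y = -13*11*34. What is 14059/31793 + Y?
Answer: -154563507/31793 ≈ -4861.6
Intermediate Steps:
Y = -4862 (Y = -143*34 = -4862)
14059/31793 + Y = 14059/31793 - 4862 = -154563507/31793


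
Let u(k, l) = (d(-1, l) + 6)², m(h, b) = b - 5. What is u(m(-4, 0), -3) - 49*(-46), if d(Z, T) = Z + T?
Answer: 2258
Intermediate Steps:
m(h, b) = -5 + b
d(Z, T) = T + Z
u(k, l) = (5 + l)² (u(k, l) = ((l - 1) + 6)² = ((-1 + l) + 6)² = (5 + l)²)
u(m(-4, 0), -3) - 49*(-46) = (5 - 3)² - 49*(-46) = 2² + 2254 = 4 + 2254 = 2258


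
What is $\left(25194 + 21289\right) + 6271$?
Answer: $52754$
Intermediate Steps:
$\left(25194 + 21289\right) + 6271 = 46483 + 6271 = 52754$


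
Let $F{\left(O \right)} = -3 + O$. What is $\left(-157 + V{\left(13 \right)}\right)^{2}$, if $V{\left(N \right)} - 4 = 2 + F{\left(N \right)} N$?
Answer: $441$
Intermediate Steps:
$V{\left(N \right)} = 6 + N \left(-3 + N\right)$ ($V{\left(N \right)} = 4 + \left(2 + \left(-3 + N\right) N\right) = 4 + \left(2 + N \left(-3 + N\right)\right) = 6 + N \left(-3 + N\right)$)
$\left(-157 + V{\left(13 \right)}\right)^{2} = \left(-157 + \left(6 + 13 \left(-3 + 13\right)\right)\right)^{2} = \left(-157 + \left(6 + 13 \cdot 10\right)\right)^{2} = \left(-157 + \left(6 + 130\right)\right)^{2} = \left(-157 + 136\right)^{2} = \left(-21\right)^{2} = 441$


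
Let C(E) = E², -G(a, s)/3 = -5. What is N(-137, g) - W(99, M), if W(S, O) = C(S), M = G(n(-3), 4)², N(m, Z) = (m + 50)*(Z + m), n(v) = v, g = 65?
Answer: -3537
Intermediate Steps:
G(a, s) = 15 (G(a, s) = -3*(-5) = 15)
N(m, Z) = (50 + m)*(Z + m)
M = 225 (M = 15² = 225)
W(S, O) = S²
N(-137, g) - W(99, M) = ((-137)² + 50*65 + 50*(-137) + 65*(-137)) - 1*99² = (18769 + 3250 - 6850 - 8905) - 1*9801 = 6264 - 9801 = -3537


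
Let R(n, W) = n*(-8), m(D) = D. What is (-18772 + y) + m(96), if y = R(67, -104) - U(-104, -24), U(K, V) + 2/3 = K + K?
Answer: -57010/3 ≈ -19003.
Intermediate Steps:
U(K, V) = -2/3 + 2*K (U(K, V) = -2/3 + (K + K) = -2/3 + 2*K)
R(n, W) = -8*n
y = -982/3 (y = -8*67 - (-2/3 + 2*(-104)) = -536 - (-2/3 - 208) = -536 - 1*(-626/3) = -536 + 626/3 = -982/3 ≈ -327.33)
(-18772 + y) + m(96) = (-18772 - 982/3) + 96 = -57298/3 + 96 = -57010/3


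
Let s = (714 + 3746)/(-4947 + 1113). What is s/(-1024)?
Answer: 1115/981504 ≈ 0.0011360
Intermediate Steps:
s = -2230/1917 (s = 4460/(-3834) = 4460*(-1/3834) = -2230/1917 ≈ -1.1633)
s/(-1024) = -2230/1917/(-1024) = -2230/1917*(-1/1024) = 1115/981504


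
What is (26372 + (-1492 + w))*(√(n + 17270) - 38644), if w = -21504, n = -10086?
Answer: -130462144 + 13504*√449 ≈ -1.3018e+8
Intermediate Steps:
(26372 + (-1492 + w))*(√(n + 17270) - 38644) = (26372 + (-1492 - 21504))*(√(-10086 + 17270) - 38644) = (26372 - 22996)*(√7184 - 38644) = 3376*(4*√449 - 38644) = 3376*(-38644 + 4*√449) = -130462144 + 13504*√449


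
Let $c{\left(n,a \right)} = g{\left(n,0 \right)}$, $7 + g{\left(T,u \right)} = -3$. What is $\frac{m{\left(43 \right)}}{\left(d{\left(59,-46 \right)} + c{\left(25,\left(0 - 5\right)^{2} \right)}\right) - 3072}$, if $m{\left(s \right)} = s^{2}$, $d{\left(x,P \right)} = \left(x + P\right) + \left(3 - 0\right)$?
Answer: $- \frac{1849}{3066} \approx -0.60307$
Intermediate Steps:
$g{\left(T,u \right)} = -10$ ($g{\left(T,u \right)} = -7 - 3 = -10$)
$c{\left(n,a \right)} = -10$
$d{\left(x,P \right)} = 3 + P + x$ ($d{\left(x,P \right)} = \left(P + x\right) + \left(3 + 0\right) = \left(P + x\right) + 3 = 3 + P + x$)
$\frac{m{\left(43 \right)}}{\left(d{\left(59,-46 \right)} + c{\left(25,\left(0 - 5\right)^{2} \right)}\right) - 3072} = \frac{43^{2}}{\left(\left(3 - 46 + 59\right) - 10\right) - 3072} = \frac{1849}{\left(16 - 10\right) - 3072} = \frac{1849}{6 - 3072} = \frac{1849}{-3066} = 1849 \left(- \frac{1}{3066}\right) = - \frac{1849}{3066}$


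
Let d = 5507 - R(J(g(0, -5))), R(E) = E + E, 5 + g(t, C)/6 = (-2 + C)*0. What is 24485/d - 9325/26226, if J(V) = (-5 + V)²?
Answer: 204545695/26724294 ≈ 7.6539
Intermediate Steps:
g(t, C) = -30 (g(t, C) = -30 + 6*((-2 + C)*0) = -30 + 6*0 = -30 + 0 = -30)
R(E) = 2*E
d = 3057 (d = 5507 - 2*(-5 - 30)² = 5507 - 2*(-35)² = 5507 - 2*1225 = 5507 - 1*2450 = 5507 - 2450 = 3057)
24485/d - 9325/26226 = 24485/3057 - 9325/26226 = 204545695/26724294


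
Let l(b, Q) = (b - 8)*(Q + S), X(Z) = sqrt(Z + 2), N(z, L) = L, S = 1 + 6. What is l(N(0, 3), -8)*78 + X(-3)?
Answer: 390 + I ≈ 390.0 + 1.0*I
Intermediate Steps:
S = 7
X(Z) = sqrt(2 + Z)
l(b, Q) = (-8 + b)*(7 + Q) (l(b, Q) = (b - 8)*(Q + 7) = (-8 + b)*(7 + Q))
l(N(0, 3), -8)*78 + X(-3) = (-56 - 8*(-8) + 7*3 - 8*3)*78 + sqrt(2 - 3) = (-56 + 64 + 21 - 24)*78 + sqrt(-1) = 5*78 + I = 390 + I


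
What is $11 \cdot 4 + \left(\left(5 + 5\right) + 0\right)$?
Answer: $54$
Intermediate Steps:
$11 \cdot 4 + \left(\left(5 + 5\right) + 0\right) = 44 + \left(10 + 0\right) = 44 + 10 = 54$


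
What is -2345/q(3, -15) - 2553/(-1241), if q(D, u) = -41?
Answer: 3014818/50881 ≈ 59.252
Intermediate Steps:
-2345/q(3, -15) - 2553/(-1241) = -2345/(-41) - 2553/(-1241) = -2345*(-1/41) - 2553*(-1/1241) = 2345/41 + 2553/1241 = 3014818/50881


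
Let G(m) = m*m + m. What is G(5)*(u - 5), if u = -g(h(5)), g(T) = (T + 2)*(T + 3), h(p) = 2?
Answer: -750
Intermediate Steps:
g(T) = (2 + T)*(3 + T)
G(m) = m + m² (G(m) = m² + m = m + m²)
u = -20 (u = -(6 + 2² + 5*2) = -(6 + 4 + 10) = -1*20 = -20)
G(5)*(u - 5) = (5*(1 + 5))*(-20 - 5) = (5*6)*(-25) = 30*(-25) = -750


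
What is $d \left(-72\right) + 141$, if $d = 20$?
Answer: $-1299$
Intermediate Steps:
$d \left(-72\right) + 141 = 20 \left(-72\right) + 141 = -1440 + 141 = -1299$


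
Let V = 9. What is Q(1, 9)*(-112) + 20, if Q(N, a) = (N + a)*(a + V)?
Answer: -20140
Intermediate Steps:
Q(N, a) = (9 + a)*(N + a) (Q(N, a) = (N + a)*(a + 9) = (N + a)*(9 + a) = (9 + a)*(N + a))
Q(1, 9)*(-112) + 20 = (9**2 + 9*1 + 9*9 + 1*9)*(-112) + 20 = (81 + 9 + 81 + 9)*(-112) + 20 = 180*(-112) + 20 = -20160 + 20 = -20140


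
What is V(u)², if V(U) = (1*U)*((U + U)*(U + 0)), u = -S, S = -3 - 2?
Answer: 62500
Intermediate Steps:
S = -5
u = 5 (u = -1*(-5) = 5)
V(U) = 2*U³ (V(U) = U*((2*U)*U) = U*(2*U²) = 2*U³)
V(u)² = (2*5³)² = (2*125)² = 250² = 62500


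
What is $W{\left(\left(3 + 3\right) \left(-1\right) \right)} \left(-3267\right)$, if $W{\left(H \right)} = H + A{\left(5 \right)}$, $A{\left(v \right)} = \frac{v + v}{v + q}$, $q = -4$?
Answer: $-13068$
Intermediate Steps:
$A{\left(v \right)} = \frac{2 v}{-4 + v}$ ($A{\left(v \right)} = \frac{v + v}{v - 4} = \frac{2 v}{-4 + v}$)
$W{\left(H \right)} = 10 + H$ ($W{\left(H \right)} = H + 2 \cdot 5 \frac{1}{-4 + 5} = H + 2 \cdot 5 \cdot 1^{-1} = H + 2 \cdot 5 \cdot 1 = H + 10 = 10 + H$)
$W{\left(\left(3 + 3\right) \left(-1\right) \right)} \left(-3267\right) = \left(10 + \left(3 + 3\right) \left(-1\right)\right) \left(-3267\right) = \left(10 + 6 \left(-1\right)\right) \left(-3267\right) = \left(10 - 6\right) \left(-3267\right) = 4 \left(-3267\right) = -13068$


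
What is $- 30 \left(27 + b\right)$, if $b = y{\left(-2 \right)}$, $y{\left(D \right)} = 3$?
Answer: $-900$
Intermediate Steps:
$b = 3$
$- 30 \left(27 + b\right) = - 30 \left(27 + 3\right) = \left(-30\right) 30 = -900$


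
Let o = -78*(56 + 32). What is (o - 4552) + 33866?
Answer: 22450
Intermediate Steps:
o = -6864 (o = -78*88 = -6864)
(o - 4552) + 33866 = (-6864 - 4552) + 33866 = -11416 + 33866 = 22450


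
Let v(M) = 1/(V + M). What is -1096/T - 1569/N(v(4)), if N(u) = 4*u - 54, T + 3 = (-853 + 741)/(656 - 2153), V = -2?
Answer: 92187675/227708 ≈ 404.85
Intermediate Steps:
v(M) = 1/(-2 + M)
T = -4379/1497 (T = -3 + (-853 + 741)/(656 - 2153) = -3 - 112/(-1497) = -3 - 112*(-1/1497) = -3 + 112/1497 = -4379/1497 ≈ -2.9252)
N(u) = -54 + 4*u
-1096/T - 1569/N(v(4)) = -1096/(-4379/1497) - 1569/(-54 + 4/(-2 + 4)) = -1096*(-1497/4379) - 1569/(-54 + 4/2) = 1640712/4379 - 1569/(-54 + 4*(½)) = 1640712/4379 - 1569/(-54 + 2) = 1640712/4379 - 1569/(-52) = 1640712/4379 - 1569*(-1/52) = 1640712/4379 + 1569/52 = 92187675/227708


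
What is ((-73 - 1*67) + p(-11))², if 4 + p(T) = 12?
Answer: 17424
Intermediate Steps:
p(T) = 8 (p(T) = -4 + 12 = 8)
((-73 - 1*67) + p(-11))² = ((-73 - 1*67) + 8)² = ((-73 - 67) + 8)² = (-140 + 8)² = (-132)² = 17424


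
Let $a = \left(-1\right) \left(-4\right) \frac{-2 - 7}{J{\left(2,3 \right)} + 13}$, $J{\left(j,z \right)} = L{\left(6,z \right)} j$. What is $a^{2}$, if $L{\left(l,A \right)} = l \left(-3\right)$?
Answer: $\frac{1296}{529} \approx 2.4499$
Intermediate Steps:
$L{\left(l,A \right)} = - 3 l$
$J{\left(j,z \right)} = - 18 j$ ($J{\left(j,z \right)} = \left(-3\right) 6 j = - 18 j$)
$a = \frac{36}{23}$ ($a = \left(-1\right) \left(-4\right) \frac{-2 - 7}{\left(-18\right) 2 + 13} = 4 \left(- \frac{9}{-36 + 13}\right) = 4 \left(- \frac{9}{-23}\right) = 4 \left(\left(-9\right) \left(- \frac{1}{23}\right)\right) = 4 \cdot \frac{9}{23} = \frac{36}{23} \approx 1.5652$)
$a^{2} = \left(\frac{36}{23}\right)^{2} = \frac{1296}{529}$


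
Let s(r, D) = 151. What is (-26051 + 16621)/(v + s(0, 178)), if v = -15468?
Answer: 9430/15317 ≈ 0.61566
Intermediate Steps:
(-26051 + 16621)/(v + s(0, 178)) = (-26051 + 16621)/(-15468 + 151) = -9430/(-15317) = -9430*(-1/15317) = 9430/15317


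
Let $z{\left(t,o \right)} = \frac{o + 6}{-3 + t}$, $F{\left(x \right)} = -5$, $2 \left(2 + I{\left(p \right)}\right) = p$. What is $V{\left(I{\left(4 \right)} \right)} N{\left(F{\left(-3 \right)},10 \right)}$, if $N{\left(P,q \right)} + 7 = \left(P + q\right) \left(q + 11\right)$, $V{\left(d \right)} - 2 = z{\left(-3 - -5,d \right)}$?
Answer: $-392$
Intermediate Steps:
$I{\left(p \right)} = -2 + \frac{p}{2}$
$z{\left(t,o \right)} = \frac{6 + o}{-3 + t}$
$V{\left(d \right)} = -4 - d$ ($V{\left(d \right)} = 2 + \frac{6 + d}{-3 - -2} = 2 + \frac{6 + d}{-3 + \left(-3 + 5\right)} = 2 + \frac{6 + d}{-3 + 2} = 2 + \frac{6 + d}{-1} = 2 - \left(6 + d\right) = -4 - d$)
$N{\left(P,q \right)} = -7 + \left(11 + q\right) \left(P + q\right)$ ($N{\left(P,q \right)} = -7 + \left(P + q\right) \left(q + 11\right) = -7 + \left(P + q\right) \left(11 + q\right) = -7 + \left(11 + q\right) \left(P + q\right)$)
$V{\left(I{\left(4 \right)} \right)} N{\left(F{\left(-3 \right)},10 \right)} = \left(-4 - \left(-2 + \frac{1}{2} \cdot 4\right)\right) \left(-7 + 10^{2} + 11 \left(-5\right) + 11 \cdot 10 - 50\right) = \left(-4 - \left(-2 + 2\right)\right) \left(-7 + 100 - 55 + 110 - 50\right) = \left(-4 - 0\right) 98 = \left(-4 + 0\right) 98 = \left(-4\right) 98 = -392$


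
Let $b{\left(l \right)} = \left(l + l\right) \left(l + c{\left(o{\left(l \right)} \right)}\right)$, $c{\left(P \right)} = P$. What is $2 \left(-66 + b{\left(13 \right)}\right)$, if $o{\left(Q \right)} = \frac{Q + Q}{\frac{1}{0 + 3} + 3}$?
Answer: $\frac{4748}{5} \approx 949.6$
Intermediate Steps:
$o{\left(Q \right)} = \frac{3 Q}{5}$ ($o{\left(Q \right)} = \frac{2 Q}{\frac{1}{3} + 3} = \frac{2 Q}{\frac{10}{3}} = 2 Q \frac{3}{10} = \frac{3 Q}{5}$)
$b{\left(l \right)} = \frac{16 l^{2}}{5}$ ($b{\left(l \right)} = \left(l + l\right) \left(l + \frac{3 l}{5}\right) = 2 l \frac{8 l}{5} = \frac{16 l^{2}}{5}$)
$2 \left(-66 + b{\left(13 \right)}\right) = 2 \left(-66 + \frac{16 \cdot 13^{2}}{5}\right) = 2 \left(-66 + \frac{16}{5} \cdot 169\right) = 2 \left(-66 + \frac{2704}{5}\right) = 2 \cdot \frac{2374}{5} = \frac{4748}{5}$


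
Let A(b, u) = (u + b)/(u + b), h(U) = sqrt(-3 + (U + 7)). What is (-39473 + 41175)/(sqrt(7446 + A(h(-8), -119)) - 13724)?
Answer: -23358248/188340729 - 1702*sqrt(7447)/188340729 ≈ -0.12480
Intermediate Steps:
h(U) = sqrt(4 + U) (h(U) = sqrt(-3 + (7 + U)) = sqrt(4 + U))
A(b, u) = 1 (A(b, u) = (b + u)/(b + u) = 1)
(-39473 + 41175)/(sqrt(7446 + A(h(-8), -119)) - 13724) = (-39473 + 41175)/(sqrt(7446 + 1) - 13724) = 1702/(sqrt(7447) - 13724) = 1702/(-13724 + sqrt(7447))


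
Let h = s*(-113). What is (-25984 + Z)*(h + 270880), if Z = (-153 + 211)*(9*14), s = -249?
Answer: -5584441492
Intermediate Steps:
h = 28137 (h = -249*(-113) = 28137)
Z = 7308 (Z = 58*126 = 7308)
(-25984 + Z)*(h + 270880) = (-25984 + 7308)*(28137 + 270880) = -18676*299017 = -5584441492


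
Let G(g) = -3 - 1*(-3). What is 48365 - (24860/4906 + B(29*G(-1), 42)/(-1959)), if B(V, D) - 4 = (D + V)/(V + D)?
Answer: 21126376250/436857 ≈ 48360.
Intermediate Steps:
G(g) = 0 (G(g) = -3 + 3 = 0)
B(V, D) = 5 (B(V, D) = 4 + (D + V)/(V + D) = 4 + (D + V)/(D + V) = 4 + 1 = 5)
48365 - (24860/4906 + B(29*G(-1), 42)/(-1959)) = 48365 - (24860/4906 + 5/(-1959)) = 48365 - (24860*(1/4906) + 5*(-1/1959)) = 48365 - (1130/223 - 5/1959) = 48365 - 1*2212555/436857 = 48365 - 2212555/436857 = 21126376250/436857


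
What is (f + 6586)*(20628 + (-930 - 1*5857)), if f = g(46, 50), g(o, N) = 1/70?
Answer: 6380991661/70 ≈ 9.1157e+7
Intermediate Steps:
g(o, N) = 1/70
f = 1/70 ≈ 0.014286
(f + 6586)*(20628 + (-930 - 1*5857)) = (1/70 + 6586)*(20628 + (-930 - 1*5857)) = 461021*(20628 + (-930 - 5857))/70 = 461021*(20628 - 6787)/70 = (461021/70)*13841 = 6380991661/70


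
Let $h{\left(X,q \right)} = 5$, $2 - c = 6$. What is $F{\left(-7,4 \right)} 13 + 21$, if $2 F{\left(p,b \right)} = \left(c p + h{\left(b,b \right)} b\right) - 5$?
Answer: $\frac{601}{2} \approx 300.5$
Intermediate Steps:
$c = -4$ ($c = 2 - 6 = -4$)
$F{\left(p,b \right)} = - \frac{5}{2} - 2 p + \frac{5 b}{2}$ ($F{\left(p,b \right)} = \frac{\left(- 4 p + 5 b\right) - 5}{2} = \frac{-5 - 4 p + 5 b}{2} = - \frac{5}{2} - 2 p + \frac{5 b}{2}$)
$F{\left(-7,4 \right)} 13 + 21 = \left(- \frac{5}{2} - -14 + \frac{5}{2} \cdot 4\right) 13 + 21 = \left(- \frac{5}{2} + 14 + 10\right) 13 + 21 = \frac{43}{2} \cdot 13 + 21 = \frac{559}{2} + 21 = \frac{601}{2}$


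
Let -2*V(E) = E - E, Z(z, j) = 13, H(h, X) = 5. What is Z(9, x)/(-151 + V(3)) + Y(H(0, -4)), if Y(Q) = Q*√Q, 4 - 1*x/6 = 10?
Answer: -13/151 + 5*√5 ≈ 11.094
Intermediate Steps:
x = -36 (x = 24 - 6*10 = 24 - 60 = -36)
V(E) = 0 (V(E) = -(E - E)/2 = -½*0 = 0)
Y(Q) = Q^(3/2)
Z(9, x)/(-151 + V(3)) + Y(H(0, -4)) = 13/(-151 + 0) + 5^(3/2) = 13/(-151) + 5*√5 = -1/151*13 + 5*√5 = -13/151 + 5*√5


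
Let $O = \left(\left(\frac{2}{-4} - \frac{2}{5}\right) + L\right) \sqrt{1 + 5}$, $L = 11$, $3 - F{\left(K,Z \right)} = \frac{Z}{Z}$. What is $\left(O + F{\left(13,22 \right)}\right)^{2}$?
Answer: $\frac{30803}{50} + \frac{202 \sqrt{6}}{5} \approx 715.02$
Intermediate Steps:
$F{\left(K,Z \right)} = 2$ ($F{\left(K,Z \right)} = 3 - \frac{Z}{Z} = 3 - 1 = 2$)
$O = \frac{101 \sqrt{6}}{10}$ ($O = \left(\left(\frac{2}{-4} - \frac{2}{5}\right) + 11\right) \sqrt{1 + 5} = \left(\left(2 \left(- \frac{1}{4}\right) - \frac{2}{5}\right) + 11\right) \sqrt{6} = \left(\left(- \frac{1}{2} - \frac{2}{5}\right) + 11\right) \sqrt{6} = \left(- \frac{9}{10} + 11\right) \sqrt{6} = \frac{101 \sqrt{6}}{10} \approx 24.74$)
$\left(O + F{\left(13,22 \right)}\right)^{2} = \left(\frac{101 \sqrt{6}}{10} + 2\right)^{2} = \left(2 + \frac{101 \sqrt{6}}{10}\right)^{2}$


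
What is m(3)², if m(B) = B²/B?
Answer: 9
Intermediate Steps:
m(B) = B
m(3)² = 3² = 9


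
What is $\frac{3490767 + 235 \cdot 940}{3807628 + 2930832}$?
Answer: $\frac{3711667}{6738460} \approx 0.55082$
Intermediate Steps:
$\frac{3490767 + 235 \cdot 940}{3807628 + 2930832} = \frac{3490767 + 220900}{6738460} = 3711667 \cdot \frac{1}{6738460} = \frac{3711667}{6738460}$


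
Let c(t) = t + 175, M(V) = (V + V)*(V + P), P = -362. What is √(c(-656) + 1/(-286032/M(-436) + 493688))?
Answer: 36*I*√19010816490411877655/7156988977 ≈ 21.932*I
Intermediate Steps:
M(V) = 2*V*(-362 + V) (M(V) = (V + V)*(V - 362) = (2*V)*(-362 + V) = 2*V*(-362 + V))
c(t) = 175 + t
√(c(-656) + 1/(-286032/M(-436) + 493688)) = √((175 - 656) + 1/(-286032*(-1/(872*(-362 - 436))) + 493688)) = √(-481 + 1/(-286032/(2*(-436)*(-798)) + 493688)) = √(-481 + 1/(-286032/695856 + 493688)) = √(-481 + 1/(-286032*1/695856 + 493688)) = √(-481 + 1/(-5959/14497 + 493688)) = √(-481 + 1/(7156988977/14497)) = √(-481 + 14497/7156988977) = √(-3442511683440/7156988977) = 36*I*√19010816490411877655/7156988977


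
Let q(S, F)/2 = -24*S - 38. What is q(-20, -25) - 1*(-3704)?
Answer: 4588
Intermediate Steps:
q(S, F) = -76 - 48*S (q(S, F) = 2*(-24*S - 38) = 2*(-38 - 24*S) = -76 - 48*S)
q(-20, -25) - 1*(-3704) = (-76 - 48*(-20)) - 1*(-3704) = (-76 + 960) + 3704 = 884 + 3704 = 4588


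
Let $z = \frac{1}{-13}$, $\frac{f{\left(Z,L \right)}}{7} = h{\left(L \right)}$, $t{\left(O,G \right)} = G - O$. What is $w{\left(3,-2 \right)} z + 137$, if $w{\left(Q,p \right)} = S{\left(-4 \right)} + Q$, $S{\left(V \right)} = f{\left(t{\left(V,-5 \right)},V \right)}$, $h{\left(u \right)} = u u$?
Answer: $\frac{1666}{13} \approx 128.15$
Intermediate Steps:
$h{\left(u \right)} = u^{2}$
$f{\left(Z,L \right)} = 7 L^{2}$
$S{\left(V \right)} = 7 V^{2}$
$w{\left(Q,p \right)} = 112 + Q$ ($w{\left(Q,p \right)} = 7 \left(-4\right)^{2} + Q = 7 \cdot 16 + Q = 112 + Q$)
$z = - \frac{1}{13} \approx -0.076923$
$w{\left(3,-2 \right)} z + 137 = \left(112 + 3\right) \left(- \frac{1}{13}\right) + 137 = 115 \left(- \frac{1}{13}\right) + 137 = - \frac{115}{13} + 137 = \frac{1666}{13}$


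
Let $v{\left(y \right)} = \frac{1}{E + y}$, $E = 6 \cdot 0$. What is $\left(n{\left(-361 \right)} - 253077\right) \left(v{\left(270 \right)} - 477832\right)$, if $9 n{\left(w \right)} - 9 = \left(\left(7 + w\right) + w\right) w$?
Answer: $\frac{260553965470591}{2430} \approx 1.0722 \cdot 10^{11}$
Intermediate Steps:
$E = 0$
$v{\left(y \right)} = \frac{1}{y}$ ($v{\left(y \right)} = \frac{1}{0 + y} = \frac{1}{y}$)
$n{\left(w \right)} = 1 + \frac{w \left(7 + 2 w\right)}{9}$ ($n{\left(w \right)} = 1 + \frac{\left(\left(7 + w\right) + w\right) w}{9} = 1 + \frac{\left(7 + 2 w\right) w}{9} = 1 + \frac{w \left(7 + 2 w\right)}{9}$)
$\left(n{\left(-361 \right)} - 253077\right) \left(v{\left(270 \right)} - 477832\right) = \left(\left(1 + \frac{2 \left(-361\right)^{2}}{9} + \frac{7}{9} \left(-361\right)\right) - 253077\right) \left(\frac{1}{270} - 477832\right) = \left(\left(1 + \frac{2}{9} \cdot 130321 - \frac{2527}{9}\right) - 253077\right) \left(\frac{1}{270} - 477832\right) = \left(\left(1 + \frac{260642}{9} - \frac{2527}{9}\right) - 253077\right) \left(- \frac{129014639}{270}\right) = \left(\frac{258124}{9} - 253077\right) \left(- \frac{129014639}{270}\right) = \left(- \frac{2019569}{9}\right) \left(- \frac{129014639}{270}\right) = \frac{260553965470591}{2430}$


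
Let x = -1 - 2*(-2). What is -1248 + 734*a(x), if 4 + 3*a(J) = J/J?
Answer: -1982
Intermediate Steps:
x = 3 (x = -1 + 4 = 3)
a(J) = -1 (a(J) = -4/3 + (J/J)/3 = -4/3 + (⅓)*1 = -4/3 + ⅓ = -1)
-1248 + 734*a(x) = -1248 + 734*(-1) = -1248 - 734 = -1982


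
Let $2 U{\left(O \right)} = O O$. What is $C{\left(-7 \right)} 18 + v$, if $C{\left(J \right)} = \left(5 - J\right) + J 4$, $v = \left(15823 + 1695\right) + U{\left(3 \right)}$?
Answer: $\frac{34469}{2} \approx 17235.0$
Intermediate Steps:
$U{\left(O \right)} = \frac{O^{2}}{2}$ ($U{\left(O \right)} = \frac{O O}{2} = \frac{O^{2}}{2}$)
$v = \frac{35045}{2}$ ($v = \left(15823 + 1695\right) + \frac{3^{2}}{2} = 17518 + \frac{1}{2} \cdot 9 = 17518 + \frac{9}{2} = \frac{35045}{2} \approx 17523.0$)
$C{\left(J \right)} = 5 + 3 J$ ($C{\left(J \right)} = \left(5 - J\right) + 4 J = 5 + 3 J$)
$C{\left(-7 \right)} 18 + v = \left(5 + 3 \left(-7\right)\right) 18 + \frac{35045}{2} = \left(5 - 21\right) 18 + \frac{35045}{2} = \left(-16\right) 18 + \frac{35045}{2} = -288 + \frac{35045}{2} = \frac{34469}{2}$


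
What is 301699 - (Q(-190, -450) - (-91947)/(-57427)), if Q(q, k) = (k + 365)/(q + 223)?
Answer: 571754975155/1895091 ≈ 3.0170e+5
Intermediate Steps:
Q(q, k) = (365 + k)/(223 + q)
301699 - (Q(-190, -450) - (-91947)/(-57427)) = 301699 - ((365 - 450)/(223 - 190) - (-91947)/(-57427)) = 301699 - (-85/33 - (-91947)*(-1)/57427) = 301699 - ((1/33)*(-85) - 1*91947/57427) = 301699 - (-85/33 - 91947/57427) = 301699 - 1*(-7915546/1895091) = 301699 + 7915546/1895091 = 571754975155/1895091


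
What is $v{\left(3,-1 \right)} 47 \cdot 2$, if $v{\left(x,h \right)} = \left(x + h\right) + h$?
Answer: $94$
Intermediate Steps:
$v{\left(x,h \right)} = x + 2 h$ ($v{\left(x,h \right)} = \left(h + x\right) + h = x + 2 h$)
$v{\left(3,-1 \right)} 47 \cdot 2 = \left(3 + 2 \left(-1\right)\right) 47 \cdot 2 = \left(3 - 2\right) 47 \cdot 2 = 1 \cdot 47 \cdot 2 = 47 \cdot 2 = 94$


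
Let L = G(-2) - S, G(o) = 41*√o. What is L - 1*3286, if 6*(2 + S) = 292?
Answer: -9998/3 + 41*I*√2 ≈ -3332.7 + 57.983*I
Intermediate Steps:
S = 140/3 (S = -2 + (⅙)*292 = -2 + 146/3 = 140/3 ≈ 46.667)
L = -140/3 + 41*I*√2 (L = 41*√(-2) - 1*140/3 = 41*(I*√2) - 140/3 = 41*I*√2 - 140/3 = -140/3 + 41*I*√2 ≈ -46.667 + 57.983*I)
L - 1*3286 = (-140/3 + 41*I*√2) - 1*3286 = (-140/3 + 41*I*√2) - 3286 = -9998/3 + 41*I*√2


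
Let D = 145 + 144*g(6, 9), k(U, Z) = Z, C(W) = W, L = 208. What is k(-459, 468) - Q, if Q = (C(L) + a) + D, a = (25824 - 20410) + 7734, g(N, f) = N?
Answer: -13897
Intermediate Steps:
D = 1009 (D = 145 + 144*6 = 145 + 864 = 1009)
a = 13148 (a = 5414 + 7734 = 13148)
Q = 14365 (Q = (208 + 13148) + 1009 = 13356 + 1009 = 14365)
k(-459, 468) - Q = 468 - 1*14365 = 468 - 14365 = -13897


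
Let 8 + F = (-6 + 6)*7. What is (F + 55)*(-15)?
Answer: -705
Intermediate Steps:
F = -8 (F = -8 + (-6 + 6)*7 = -8 + 0*7 = -8 + 0 = -8)
(F + 55)*(-15) = (-8 + 55)*(-15) = 47*(-15) = -705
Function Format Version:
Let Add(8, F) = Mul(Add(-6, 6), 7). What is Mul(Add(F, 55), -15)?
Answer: -705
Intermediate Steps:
F = -8 (F = Add(-8, Mul(Add(-6, 6), 7)) = Add(-8, Mul(0, 7)) = Add(-8, 0) = -8)
Mul(Add(F, 55), -15) = Mul(Add(-8, 55), -15) = Mul(47, -15) = -705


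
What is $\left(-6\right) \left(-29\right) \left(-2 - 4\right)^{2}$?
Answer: $6264$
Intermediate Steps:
$\left(-6\right) \left(-29\right) \left(-2 - 4\right)^{2} = 174 \left(-6\right)^{2} = 174 \cdot 36 = 6264$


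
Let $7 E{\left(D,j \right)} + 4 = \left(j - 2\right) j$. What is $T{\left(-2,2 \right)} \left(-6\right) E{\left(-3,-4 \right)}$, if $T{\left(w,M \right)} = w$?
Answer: $\frac{240}{7} \approx 34.286$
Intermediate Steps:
$E{\left(D,j \right)} = - \frac{4}{7} + \frac{j \left(-2 + j\right)}{7}$ ($E{\left(D,j \right)} = - \frac{4}{7} + \frac{\left(j - 2\right) j}{7} = - \frac{4}{7} + \frac{\left(-2 + j\right) j}{7} = - \frac{4}{7} + \frac{j \left(-2 + j\right)}{7}$)
$T{\left(-2,2 \right)} \left(-6\right) E{\left(-3,-4 \right)} = \left(-2\right) \left(-6\right) \left(- \frac{4}{7} - - \frac{8}{7} + \frac{\left(-4\right)^{2}}{7}\right) = 12 \left(- \frac{4}{7} + \frac{8}{7} + \frac{1}{7} \cdot 16\right) = 12 \left(- \frac{4}{7} + \frac{8}{7} + \frac{16}{7}\right) = 12 \cdot \frac{20}{7} = \frac{240}{7}$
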